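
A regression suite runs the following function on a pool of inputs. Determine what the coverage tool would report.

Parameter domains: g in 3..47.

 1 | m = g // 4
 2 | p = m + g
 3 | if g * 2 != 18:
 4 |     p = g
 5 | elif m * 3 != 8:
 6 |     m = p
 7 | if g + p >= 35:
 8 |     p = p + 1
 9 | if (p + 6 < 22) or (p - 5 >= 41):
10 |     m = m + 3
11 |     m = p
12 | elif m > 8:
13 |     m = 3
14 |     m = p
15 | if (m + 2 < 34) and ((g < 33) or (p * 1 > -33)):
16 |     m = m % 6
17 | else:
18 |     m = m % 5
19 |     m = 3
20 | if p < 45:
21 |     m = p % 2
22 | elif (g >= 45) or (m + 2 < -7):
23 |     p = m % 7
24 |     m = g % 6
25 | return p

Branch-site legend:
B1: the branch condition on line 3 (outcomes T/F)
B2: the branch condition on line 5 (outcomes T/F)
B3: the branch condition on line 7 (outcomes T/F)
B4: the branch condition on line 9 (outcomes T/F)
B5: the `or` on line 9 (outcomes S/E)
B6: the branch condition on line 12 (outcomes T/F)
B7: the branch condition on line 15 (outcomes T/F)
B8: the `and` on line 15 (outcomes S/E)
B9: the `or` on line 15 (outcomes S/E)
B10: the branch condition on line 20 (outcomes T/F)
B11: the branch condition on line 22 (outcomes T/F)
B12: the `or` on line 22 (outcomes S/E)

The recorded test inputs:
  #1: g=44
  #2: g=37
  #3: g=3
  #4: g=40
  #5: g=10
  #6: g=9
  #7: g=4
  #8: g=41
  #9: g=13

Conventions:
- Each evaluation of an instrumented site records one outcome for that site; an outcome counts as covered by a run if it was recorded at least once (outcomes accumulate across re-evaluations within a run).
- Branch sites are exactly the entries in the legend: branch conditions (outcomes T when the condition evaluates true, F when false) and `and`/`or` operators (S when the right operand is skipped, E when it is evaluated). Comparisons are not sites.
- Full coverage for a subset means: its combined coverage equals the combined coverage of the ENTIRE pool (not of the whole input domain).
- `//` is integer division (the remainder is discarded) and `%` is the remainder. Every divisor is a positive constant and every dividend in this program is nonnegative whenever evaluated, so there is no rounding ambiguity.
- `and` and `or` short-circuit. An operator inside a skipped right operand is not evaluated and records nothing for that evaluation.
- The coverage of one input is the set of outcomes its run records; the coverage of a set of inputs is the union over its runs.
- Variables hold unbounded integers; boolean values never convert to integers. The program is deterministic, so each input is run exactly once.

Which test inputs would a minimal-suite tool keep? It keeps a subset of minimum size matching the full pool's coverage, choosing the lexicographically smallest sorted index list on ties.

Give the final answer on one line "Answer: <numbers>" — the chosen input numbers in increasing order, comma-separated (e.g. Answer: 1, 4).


#1 (g=44) -> covered: B1=T, B3=T, B4=F, B5=E, B6=T, B7=F, B8=S, B10=F, B11=F, B12=E
#2 (g=37) -> covered: B1=T, B3=T, B4=F, B5=E, B6=T, B7=F, B8=S, B10=T
#3 (g=3) -> covered: B1=T, B3=F, B4=T, B5=S, B7=T, B8=E, B9=S, B10=T
#4 (g=40) -> covered: B1=T, B3=T, B4=F, B5=E, B6=T, B7=F, B8=S, B10=T
#5 (g=10) -> covered: B1=T, B3=F, B4=T, B5=S, B7=T, B8=E, B9=S, B10=T
#6 (g=9) -> covered: B1=F, B2=T, B3=F, B4=T, B5=S, B7=T, B8=E, B9=S, B10=T
#7 (g=4) -> covered: B1=T, B3=F, B4=T, B5=S, B7=T, B8=E, B9=S, B10=T
#8 (g=41) -> covered: B1=T, B3=T, B4=F, B5=E, B6=T, B7=F, B8=S, B10=T
#9 (g=13) -> covered: B1=T, B3=F, B4=T, B5=S, B7=T, B8=E, B9=S, B10=T
together the pool reaches 19 outcomes: B1=T, B1=F, B2=T, B3=T, B3=F, B4=T, B4=F, B5=S, B5=E, B6=T, B7=T, B7=F, B8=S, B8=E, B9=S, B10=T, B10=F, B11=F, B12=E
no size-1 subset reaches all 19 outcomes (best union: 10/19)
size 2: inputs {1, 6} cover all 19 outcomes, and no lexicographically smaller subset of this size does
Answer: 1, 6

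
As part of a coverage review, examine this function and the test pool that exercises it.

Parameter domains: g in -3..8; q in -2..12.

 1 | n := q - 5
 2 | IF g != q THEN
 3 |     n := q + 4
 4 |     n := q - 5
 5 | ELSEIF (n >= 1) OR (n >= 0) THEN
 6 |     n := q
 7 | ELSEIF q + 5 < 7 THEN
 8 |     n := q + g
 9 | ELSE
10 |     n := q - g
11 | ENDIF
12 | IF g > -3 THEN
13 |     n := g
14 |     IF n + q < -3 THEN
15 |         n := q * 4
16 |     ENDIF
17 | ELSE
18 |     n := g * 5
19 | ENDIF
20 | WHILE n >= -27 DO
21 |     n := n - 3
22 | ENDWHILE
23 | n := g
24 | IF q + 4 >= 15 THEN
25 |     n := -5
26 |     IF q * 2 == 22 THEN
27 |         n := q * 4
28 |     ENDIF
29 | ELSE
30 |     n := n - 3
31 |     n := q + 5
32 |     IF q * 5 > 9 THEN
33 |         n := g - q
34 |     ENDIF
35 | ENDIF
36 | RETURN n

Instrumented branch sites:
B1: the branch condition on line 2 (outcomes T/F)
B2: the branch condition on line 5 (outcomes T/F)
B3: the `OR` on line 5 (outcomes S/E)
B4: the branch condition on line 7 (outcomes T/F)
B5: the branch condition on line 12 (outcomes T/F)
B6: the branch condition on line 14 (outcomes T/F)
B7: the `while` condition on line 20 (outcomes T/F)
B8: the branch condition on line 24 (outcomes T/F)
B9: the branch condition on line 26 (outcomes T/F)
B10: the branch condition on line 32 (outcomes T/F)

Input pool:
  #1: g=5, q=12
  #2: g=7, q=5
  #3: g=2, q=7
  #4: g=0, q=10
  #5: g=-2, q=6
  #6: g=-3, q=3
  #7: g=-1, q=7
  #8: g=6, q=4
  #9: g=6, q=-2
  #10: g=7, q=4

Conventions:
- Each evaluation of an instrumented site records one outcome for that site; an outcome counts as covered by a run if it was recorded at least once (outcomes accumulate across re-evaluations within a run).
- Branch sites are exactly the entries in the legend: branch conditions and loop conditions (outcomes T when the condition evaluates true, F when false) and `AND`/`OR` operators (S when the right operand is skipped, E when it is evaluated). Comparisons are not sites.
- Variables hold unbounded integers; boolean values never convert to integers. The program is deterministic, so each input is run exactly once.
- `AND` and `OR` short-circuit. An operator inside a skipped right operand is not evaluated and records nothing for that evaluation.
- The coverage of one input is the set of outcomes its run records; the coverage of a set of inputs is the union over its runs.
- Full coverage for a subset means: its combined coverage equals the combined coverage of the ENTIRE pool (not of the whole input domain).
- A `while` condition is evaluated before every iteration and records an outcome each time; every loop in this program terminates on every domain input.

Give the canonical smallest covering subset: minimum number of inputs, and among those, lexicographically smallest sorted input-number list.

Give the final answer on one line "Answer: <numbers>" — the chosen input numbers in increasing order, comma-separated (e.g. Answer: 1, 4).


test 1 (g=5, q=12) fires B1->T, B5->T, B6->F, B7->T, B7->T, B7->T, B7->T, B7->T, B7->T, B7->T, B7->T, B7->T, B7->T, B7->T, ...; hits B1=T, B5=T, B6=F, B7=T, B7=F, B8=T, B9=F
test 2 (g=7, q=5) fires B1->T, B5->T, B6->F, B7->T, B7->T, B7->T, B7->T, B7->T, B7->T, B7->T, B7->T, B7->T, B7->T, B7->T, ...; hits B1=T, B5=T, B6=F, B7=T, B7=F, B8=F, B10=T
test 3 (g=2, q=7) fires B1->T, B5->T, B6->F, B7->T, B7->T, B7->T, B7->T, B7->T, B7->T, B7->T, B7->T, B7->T, B7->T, B7->F, ...; hits B1=T, B5=T, B6=F, B7=T, B7=F, B8=F, B10=T
test 4 (g=0, q=10) fires B1->T, B5->T, B6->F, B7->T, B7->T, B7->T, B7->T, B7->T, B7->T, B7->T, B7->T, B7->T, B7->T, B7->F, ...; hits B1=T, B5=T, B6=F, B7=T, B7=F, B8=F, B10=T
test 5 (g=-2, q=6) fires B1->T, B5->T, B6->F, B7->T, B7->T, B7->T, B7->T, B7->T, B7->T, B7->T, B7->T, B7->T, B7->F, B8->F, ...; hits B1=T, B5=T, B6=F, B7=T, B7=F, B8=F, B10=T
test 6 (g=-3, q=3) fires B1->T, B5->F, B7->T, B7->T, B7->T, B7->T, B7->T, B7->F, B8->F, B10->T; hits B1=T, B5=F, B7=T, B7=F, B8=F, B10=T
test 7 (g=-1, q=7) fires B1->T, B5->T, B6->F, B7->T, B7->T, B7->T, B7->T, B7->T, B7->T, B7->T, B7->T, B7->T, B7->F, B8->F, ...; hits B1=T, B5=T, B6=F, B7=T, B7=F, B8=F, B10=T
test 8 (g=6, q=4) fires B1->T, B5->T, B6->F, B7->T, B7->T, B7->T, B7->T, B7->T, B7->T, B7->T, B7->T, B7->T, B7->T, B7->T, ...; hits B1=T, B5=T, B6=F, B7=T, B7=F, B8=F, B10=T
test 9 (g=6, q=-2) fires B1->T, B5->T, B6->F, B7->T, B7->T, B7->T, B7->T, B7->T, B7->T, B7->T, B7->T, B7->T, B7->T, B7->T, ...; hits B1=T, B5=T, B6=F, B7=T, B7=F, B8=F, B10=F
test 10 (g=7, q=4) fires B1->T, B5->T, B6->F, B7->T, B7->T, B7->T, B7->T, B7->T, B7->T, B7->T, B7->T, B7->T, B7->T, B7->T, ...; hits B1=T, B5=T, B6=F, B7=T, B7=F, B8=F, B10=T
together the pool reaches 11 outcomes: B1=T, B5=T, B5=F, B6=F, B7=T, B7=F, B8=T, B8=F, B9=F, B10=T, B10=F
no size-1 subset reaches all 11 outcomes (best union: 7/11)
no size-2 subset reaches all 11 outcomes (best union: 10/11)
inputs {1, 6, 9} (size 3) cover everything; no size-3 subset with a lexicographically smaller index list covers all 11
Answer: 1, 6, 9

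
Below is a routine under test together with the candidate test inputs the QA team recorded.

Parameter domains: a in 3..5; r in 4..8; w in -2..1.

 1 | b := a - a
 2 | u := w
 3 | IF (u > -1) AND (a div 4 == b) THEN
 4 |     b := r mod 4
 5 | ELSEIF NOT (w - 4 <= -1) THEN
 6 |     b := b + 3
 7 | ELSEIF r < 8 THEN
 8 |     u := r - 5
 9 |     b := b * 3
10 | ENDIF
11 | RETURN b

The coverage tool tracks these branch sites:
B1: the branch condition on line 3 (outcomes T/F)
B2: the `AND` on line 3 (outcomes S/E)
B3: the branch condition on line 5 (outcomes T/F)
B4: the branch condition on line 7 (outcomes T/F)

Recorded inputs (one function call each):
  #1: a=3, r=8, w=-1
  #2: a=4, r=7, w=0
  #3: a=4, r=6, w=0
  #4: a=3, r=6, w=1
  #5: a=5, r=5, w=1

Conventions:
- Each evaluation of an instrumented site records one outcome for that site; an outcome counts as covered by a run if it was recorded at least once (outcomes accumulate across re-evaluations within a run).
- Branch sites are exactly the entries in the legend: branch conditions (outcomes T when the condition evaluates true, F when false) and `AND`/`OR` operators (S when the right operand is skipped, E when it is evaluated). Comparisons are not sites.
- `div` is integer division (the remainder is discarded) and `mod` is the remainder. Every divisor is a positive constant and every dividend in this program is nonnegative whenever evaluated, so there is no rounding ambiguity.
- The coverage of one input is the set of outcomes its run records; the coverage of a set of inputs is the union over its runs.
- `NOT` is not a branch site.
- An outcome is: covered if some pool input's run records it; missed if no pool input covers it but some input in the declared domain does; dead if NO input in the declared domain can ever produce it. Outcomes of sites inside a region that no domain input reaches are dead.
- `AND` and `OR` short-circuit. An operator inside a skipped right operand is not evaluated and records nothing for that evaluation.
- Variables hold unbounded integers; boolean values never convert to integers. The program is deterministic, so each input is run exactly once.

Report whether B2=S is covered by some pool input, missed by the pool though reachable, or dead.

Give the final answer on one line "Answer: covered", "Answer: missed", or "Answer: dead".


B2=S is recorded by pool input(s) 1 -> covered
Answer: covered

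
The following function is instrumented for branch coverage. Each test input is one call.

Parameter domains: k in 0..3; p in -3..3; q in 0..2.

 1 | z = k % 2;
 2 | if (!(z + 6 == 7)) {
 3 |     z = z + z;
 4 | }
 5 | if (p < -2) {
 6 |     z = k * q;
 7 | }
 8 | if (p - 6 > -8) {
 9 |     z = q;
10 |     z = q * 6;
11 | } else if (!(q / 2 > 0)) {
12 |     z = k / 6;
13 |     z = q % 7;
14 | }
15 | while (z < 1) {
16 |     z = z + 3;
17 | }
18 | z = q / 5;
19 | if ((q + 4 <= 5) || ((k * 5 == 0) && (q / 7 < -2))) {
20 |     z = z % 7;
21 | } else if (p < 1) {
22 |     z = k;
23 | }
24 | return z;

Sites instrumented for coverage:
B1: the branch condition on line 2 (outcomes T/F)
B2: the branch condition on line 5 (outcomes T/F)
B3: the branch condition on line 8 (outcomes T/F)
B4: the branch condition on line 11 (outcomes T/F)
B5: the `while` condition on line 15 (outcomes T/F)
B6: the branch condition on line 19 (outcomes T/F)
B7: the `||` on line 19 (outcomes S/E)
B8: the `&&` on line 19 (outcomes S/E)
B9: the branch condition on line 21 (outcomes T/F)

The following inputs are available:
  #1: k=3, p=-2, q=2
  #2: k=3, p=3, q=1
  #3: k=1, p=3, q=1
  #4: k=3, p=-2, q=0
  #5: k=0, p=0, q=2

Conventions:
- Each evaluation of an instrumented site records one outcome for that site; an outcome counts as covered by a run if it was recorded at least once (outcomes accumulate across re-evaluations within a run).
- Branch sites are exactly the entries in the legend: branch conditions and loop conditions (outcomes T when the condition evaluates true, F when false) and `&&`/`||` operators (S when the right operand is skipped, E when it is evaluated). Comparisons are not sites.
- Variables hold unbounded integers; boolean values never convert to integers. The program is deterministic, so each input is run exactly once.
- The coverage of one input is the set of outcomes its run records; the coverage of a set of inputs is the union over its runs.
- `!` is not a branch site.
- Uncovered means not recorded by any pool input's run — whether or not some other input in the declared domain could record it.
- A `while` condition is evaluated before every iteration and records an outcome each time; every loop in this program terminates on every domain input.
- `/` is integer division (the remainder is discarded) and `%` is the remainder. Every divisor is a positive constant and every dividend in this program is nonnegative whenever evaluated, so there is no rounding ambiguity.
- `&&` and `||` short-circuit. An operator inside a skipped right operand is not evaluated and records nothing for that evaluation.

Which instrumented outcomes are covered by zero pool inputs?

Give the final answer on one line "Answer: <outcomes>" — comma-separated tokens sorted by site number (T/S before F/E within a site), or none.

input #1 (k=3, p=-2, q=2): events B1->F, B2->F, B3->F, B4->F, B5->F, B7->E, B8->S, B6->F, B9->T; covers B1=F, B2=F, B3=F, B4=F, B5=F, B6=F, B7=E, B8=S, B9=T
input #2 (k=3, p=3, q=1): events B1->F, B2->F, B3->T, B5->F, B7->S, B6->T; covers B1=F, B2=F, B3=T, B5=F, B6=T, B7=S
input #3 (k=1, p=3, q=1): events B1->F, B2->F, B3->T, B5->F, B7->S, B6->T; covers B1=F, B2=F, B3=T, B5=F, B6=T, B7=S
input #4 (k=3, p=-2, q=0): events B1->F, B2->F, B3->F, B4->T, B5->T, B5->F, B7->S, B6->T; covers B1=F, B2=F, B3=F, B4=T, B5=T, B5=F, B6=T, B7=S
input #5 (k=0, p=0, q=2): events B1->T, B2->F, B3->T, B5->F, B7->E, B8->E, B6->F, B9->T; covers B1=T, B2=F, B3=T, B5=F, B6=F, B7=E, B8=E, B9=T
union over the pool: B1=T, B1=F, B2=F, B3=T, B3=F, B4=T, B4=F, B5=T, B5=F, B6=T, B6=F, B7=S, B7=E, B8=S, B8=E, B9=T
uncovered (2 of 18): B2=T, B9=F

Answer: B2=T, B9=F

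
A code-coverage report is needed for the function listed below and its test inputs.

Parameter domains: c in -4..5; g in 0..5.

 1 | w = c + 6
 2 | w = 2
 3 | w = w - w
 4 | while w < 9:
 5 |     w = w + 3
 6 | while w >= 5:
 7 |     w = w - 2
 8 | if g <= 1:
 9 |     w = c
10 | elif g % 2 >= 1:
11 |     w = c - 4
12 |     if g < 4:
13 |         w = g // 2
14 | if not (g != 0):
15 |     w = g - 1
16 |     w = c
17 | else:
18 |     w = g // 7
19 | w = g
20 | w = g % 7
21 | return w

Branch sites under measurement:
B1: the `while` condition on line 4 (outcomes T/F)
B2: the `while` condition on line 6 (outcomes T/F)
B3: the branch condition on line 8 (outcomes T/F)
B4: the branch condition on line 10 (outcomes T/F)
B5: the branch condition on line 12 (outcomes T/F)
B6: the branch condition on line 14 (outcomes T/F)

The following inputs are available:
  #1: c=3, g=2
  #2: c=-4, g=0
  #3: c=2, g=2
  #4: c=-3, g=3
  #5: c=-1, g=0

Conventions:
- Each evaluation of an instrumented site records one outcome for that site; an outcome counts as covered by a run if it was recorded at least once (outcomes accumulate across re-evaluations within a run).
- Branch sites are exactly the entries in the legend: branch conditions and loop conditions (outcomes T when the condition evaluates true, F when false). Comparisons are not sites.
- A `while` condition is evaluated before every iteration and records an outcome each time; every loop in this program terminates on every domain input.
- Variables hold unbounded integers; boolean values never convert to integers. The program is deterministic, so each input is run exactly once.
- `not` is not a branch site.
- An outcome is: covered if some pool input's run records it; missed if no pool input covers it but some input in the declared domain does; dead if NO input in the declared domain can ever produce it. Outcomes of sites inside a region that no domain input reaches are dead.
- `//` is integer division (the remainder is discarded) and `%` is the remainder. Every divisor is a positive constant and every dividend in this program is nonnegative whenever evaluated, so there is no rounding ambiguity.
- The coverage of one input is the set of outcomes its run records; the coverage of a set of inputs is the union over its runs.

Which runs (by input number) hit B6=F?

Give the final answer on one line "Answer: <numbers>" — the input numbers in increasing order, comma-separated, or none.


input #1 (c=3, g=2): produces B6=F
input #2 (c=-4, g=0): does not produce B6=F
input #3 (c=2, g=2): produces B6=F
input #4 (c=-3, g=3): produces B6=F
input #5 (c=-1, g=0): does not produce B6=F
Answer: 1, 3, 4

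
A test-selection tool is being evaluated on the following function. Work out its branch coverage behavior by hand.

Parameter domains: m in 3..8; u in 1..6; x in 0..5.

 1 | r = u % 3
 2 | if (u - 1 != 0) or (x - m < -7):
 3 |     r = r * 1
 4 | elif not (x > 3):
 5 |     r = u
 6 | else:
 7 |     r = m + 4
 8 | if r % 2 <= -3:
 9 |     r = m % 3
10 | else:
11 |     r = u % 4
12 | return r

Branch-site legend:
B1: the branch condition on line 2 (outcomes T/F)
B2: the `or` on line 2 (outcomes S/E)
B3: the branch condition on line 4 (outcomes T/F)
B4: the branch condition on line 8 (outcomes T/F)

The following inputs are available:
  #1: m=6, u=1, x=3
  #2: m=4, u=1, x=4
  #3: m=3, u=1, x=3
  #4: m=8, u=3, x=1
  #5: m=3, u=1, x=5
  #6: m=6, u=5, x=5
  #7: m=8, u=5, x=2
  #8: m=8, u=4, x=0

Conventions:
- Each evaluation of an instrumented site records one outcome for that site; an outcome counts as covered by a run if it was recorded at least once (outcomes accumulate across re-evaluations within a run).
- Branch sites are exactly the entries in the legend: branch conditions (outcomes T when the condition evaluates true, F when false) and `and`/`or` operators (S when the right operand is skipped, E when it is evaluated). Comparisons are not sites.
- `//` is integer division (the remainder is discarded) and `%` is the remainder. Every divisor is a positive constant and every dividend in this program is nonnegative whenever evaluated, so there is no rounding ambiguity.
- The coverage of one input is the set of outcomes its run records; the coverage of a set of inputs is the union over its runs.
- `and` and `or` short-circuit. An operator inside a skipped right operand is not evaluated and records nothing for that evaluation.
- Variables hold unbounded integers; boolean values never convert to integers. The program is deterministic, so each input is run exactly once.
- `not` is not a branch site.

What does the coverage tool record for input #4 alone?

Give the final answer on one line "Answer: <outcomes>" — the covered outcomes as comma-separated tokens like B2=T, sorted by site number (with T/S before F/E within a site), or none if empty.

Tracing the run of input #4 (m=8, u=3, x=1):
  B2->S, B1->T, B4->F
collecting distinct outcomes: B1=T, B2=S, B4=F

Answer: B1=T, B2=S, B4=F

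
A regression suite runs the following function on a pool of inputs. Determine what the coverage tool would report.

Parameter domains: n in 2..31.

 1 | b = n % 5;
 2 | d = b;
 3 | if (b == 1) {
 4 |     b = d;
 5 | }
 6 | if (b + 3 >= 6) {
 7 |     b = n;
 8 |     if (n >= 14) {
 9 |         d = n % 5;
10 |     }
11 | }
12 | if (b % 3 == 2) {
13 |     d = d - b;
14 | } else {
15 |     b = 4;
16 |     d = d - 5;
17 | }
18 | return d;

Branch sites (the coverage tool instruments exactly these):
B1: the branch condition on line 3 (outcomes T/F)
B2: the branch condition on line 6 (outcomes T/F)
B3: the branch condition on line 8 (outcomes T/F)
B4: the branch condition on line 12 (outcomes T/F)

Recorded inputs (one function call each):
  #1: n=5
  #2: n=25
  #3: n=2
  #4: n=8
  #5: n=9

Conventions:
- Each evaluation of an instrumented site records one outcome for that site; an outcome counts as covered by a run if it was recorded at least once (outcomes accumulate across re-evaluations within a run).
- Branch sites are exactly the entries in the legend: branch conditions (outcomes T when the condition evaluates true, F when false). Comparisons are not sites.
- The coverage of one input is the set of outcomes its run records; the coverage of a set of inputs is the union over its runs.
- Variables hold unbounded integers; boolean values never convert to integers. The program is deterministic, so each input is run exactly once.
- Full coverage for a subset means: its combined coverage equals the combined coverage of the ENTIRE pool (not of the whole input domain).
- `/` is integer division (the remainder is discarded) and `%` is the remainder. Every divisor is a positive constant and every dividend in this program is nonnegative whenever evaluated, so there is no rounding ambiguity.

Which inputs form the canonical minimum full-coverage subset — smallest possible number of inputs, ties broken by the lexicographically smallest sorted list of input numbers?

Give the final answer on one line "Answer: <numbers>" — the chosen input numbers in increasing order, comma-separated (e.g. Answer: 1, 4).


#1 (n=5) -> covered: B1=F, B2=F, B4=F
#2 (n=25) -> covered: B1=F, B2=F, B4=F
#3 (n=2) -> covered: B1=F, B2=F, B4=T
#4 (n=8) -> covered: B1=F, B2=T, B3=F, B4=T
#5 (n=9) -> covered: B1=F, B2=T, B3=F, B4=F
together the pool reaches 6 outcomes: B1=F, B2=T, B2=F, B3=F, B4=T, B4=F
every size-1 subset falls short of the 6 outcomes (best: 4/6)
inputs {1, 4} (size 2) cover everything; no size-2 subset with a lexicographically smaller index list covers all 6
Answer: 1, 4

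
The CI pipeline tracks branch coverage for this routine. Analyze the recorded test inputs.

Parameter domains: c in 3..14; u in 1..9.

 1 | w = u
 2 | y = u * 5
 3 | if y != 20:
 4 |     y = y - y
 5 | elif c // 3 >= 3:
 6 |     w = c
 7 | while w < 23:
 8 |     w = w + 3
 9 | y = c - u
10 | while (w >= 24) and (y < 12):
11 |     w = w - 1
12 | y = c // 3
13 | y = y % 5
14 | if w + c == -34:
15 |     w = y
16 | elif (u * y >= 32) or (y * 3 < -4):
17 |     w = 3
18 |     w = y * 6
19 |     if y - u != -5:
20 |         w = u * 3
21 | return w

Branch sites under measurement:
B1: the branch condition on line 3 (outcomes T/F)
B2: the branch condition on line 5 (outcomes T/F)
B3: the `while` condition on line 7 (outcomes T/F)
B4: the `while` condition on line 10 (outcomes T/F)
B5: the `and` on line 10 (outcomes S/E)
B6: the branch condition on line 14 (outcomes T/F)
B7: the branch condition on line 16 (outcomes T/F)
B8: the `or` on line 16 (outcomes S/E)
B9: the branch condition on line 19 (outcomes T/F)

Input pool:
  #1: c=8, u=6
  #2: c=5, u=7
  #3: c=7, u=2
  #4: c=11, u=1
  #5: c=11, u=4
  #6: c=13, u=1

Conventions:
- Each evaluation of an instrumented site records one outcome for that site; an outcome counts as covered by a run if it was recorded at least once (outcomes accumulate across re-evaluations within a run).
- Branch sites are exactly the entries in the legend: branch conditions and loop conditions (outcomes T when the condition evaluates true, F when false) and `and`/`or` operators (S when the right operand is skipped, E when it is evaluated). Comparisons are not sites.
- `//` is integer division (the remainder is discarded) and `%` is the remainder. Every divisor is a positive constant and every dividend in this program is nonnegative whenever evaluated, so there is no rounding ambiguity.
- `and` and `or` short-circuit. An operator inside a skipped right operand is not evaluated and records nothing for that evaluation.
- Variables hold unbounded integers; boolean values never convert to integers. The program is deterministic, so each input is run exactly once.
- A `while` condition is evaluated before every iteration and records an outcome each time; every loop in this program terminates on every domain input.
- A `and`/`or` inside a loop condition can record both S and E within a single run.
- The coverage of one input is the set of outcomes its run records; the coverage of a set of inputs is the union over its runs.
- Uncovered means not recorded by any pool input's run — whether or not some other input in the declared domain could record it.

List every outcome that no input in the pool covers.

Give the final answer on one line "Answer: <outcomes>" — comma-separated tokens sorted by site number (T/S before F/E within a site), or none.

#1 (c=8, u=6) -> covered: B1=T, B3=T, B3=F, B4=T, B4=F, B5=S, B5=E, B6=F, B7=F, B8=E
#2 (c=5, u=7) -> covered: B1=T, B3=T, B3=F, B4=T, B4=F, B5=S, B5=E, B6=F, B7=F, B8=E
#3 (c=7, u=2) -> covered: B1=T, B3=T, B3=F, B4=F, B5=S, B6=F, B7=F, B8=E
#4 (c=11, u=1) -> covered: B1=T, B3=T, B3=F, B4=T, B4=F, B5=S, B5=E, B6=F, B7=F, B8=E
#5 (c=11, u=4) -> covered: B1=F, B2=T, B3=T, B3=F, B4=F, B5=S, B6=F, B7=F, B8=E
#6 (c=13, u=1) -> covered: B1=T, B3=T, B3=F, B4=F, B5=E, B6=F, B7=F, B8=E
union over the pool: B1=T, B1=F, B2=T, B3=T, B3=F, B4=T, B4=F, B5=S, B5=E, B6=F, B7=F, B8=E
uncovered (6 of 18): B2=F, B6=T, B7=T, B8=S, B9=T, B9=F

Answer: B2=F, B6=T, B7=T, B8=S, B9=T, B9=F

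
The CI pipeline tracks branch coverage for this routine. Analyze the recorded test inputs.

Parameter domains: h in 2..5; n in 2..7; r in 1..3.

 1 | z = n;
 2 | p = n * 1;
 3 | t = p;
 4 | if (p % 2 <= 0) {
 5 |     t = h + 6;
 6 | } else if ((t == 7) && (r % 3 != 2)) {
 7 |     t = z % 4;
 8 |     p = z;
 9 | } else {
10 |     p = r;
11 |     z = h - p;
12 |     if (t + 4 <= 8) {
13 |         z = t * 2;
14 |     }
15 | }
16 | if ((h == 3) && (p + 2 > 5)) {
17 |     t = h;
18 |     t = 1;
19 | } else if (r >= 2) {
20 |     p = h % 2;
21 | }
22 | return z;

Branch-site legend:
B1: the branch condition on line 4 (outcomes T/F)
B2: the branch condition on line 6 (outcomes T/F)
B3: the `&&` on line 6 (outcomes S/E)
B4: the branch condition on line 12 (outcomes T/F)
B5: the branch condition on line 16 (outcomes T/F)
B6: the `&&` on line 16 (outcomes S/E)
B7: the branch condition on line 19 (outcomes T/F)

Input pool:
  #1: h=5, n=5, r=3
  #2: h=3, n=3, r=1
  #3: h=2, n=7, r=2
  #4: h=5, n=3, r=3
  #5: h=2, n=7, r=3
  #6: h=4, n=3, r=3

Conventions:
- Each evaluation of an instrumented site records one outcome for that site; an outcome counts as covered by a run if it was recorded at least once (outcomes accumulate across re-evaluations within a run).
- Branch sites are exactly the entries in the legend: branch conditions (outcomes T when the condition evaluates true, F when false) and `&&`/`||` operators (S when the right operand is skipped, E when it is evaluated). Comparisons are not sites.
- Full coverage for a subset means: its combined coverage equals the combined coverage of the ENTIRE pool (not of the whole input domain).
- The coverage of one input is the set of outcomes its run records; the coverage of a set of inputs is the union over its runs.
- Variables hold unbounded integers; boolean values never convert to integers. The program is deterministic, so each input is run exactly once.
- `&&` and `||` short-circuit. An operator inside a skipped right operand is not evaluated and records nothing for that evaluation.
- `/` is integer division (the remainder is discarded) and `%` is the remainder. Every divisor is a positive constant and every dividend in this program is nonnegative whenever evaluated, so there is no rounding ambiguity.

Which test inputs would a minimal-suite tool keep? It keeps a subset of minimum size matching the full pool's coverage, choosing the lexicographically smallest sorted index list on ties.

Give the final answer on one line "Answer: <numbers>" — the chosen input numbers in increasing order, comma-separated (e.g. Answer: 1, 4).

#1 (h=5, n=5, r=3) -> B1->F, B3->S, B2->F, B4->F, B6->S, B5->F, B7->T; covered: B1=F, B2=F, B3=S, B4=F, B5=F, B6=S, B7=T
#2 (h=3, n=3, r=1) -> B1->F, B3->S, B2->F, B4->T, B6->E, B5->F, B7->F; covered: B1=F, B2=F, B3=S, B4=T, B5=F, B6=E, B7=F
#3 (h=2, n=7, r=2) -> B1->F, B3->E, B2->F, B4->F, B6->S, B5->F, B7->T; covered: B1=F, B2=F, B3=E, B4=F, B5=F, B6=S, B7=T
#4 (h=5, n=3, r=3) -> B1->F, B3->S, B2->F, B4->T, B6->S, B5->F, B7->T; covered: B1=F, B2=F, B3=S, B4=T, B5=F, B6=S, B7=T
#5 (h=2, n=7, r=3) -> B1->F, B3->E, B2->T, B6->S, B5->F, B7->T; covered: B1=F, B2=T, B3=E, B5=F, B6=S, B7=T
#6 (h=4, n=3, r=3) -> B1->F, B3->S, B2->F, B4->T, B6->S, B5->F, B7->T; covered: B1=F, B2=F, B3=S, B4=T, B5=F, B6=S, B7=T
together the pool reaches 12 outcomes: B1=F, B2=T, B2=F, B3=S, B3=E, B4=T, B4=F, B5=F, B6=S, B6=E, B7=T, B7=F
size 1 is not enough: best union over all size-1 subsets is 7/12
size 2 is not enough: best union over all size-2 subsets is 11/12
size 3: inputs {1, 2, 5} cover all 12 outcomes, and no lexicographically smaller subset of this size does

Answer: 1, 2, 5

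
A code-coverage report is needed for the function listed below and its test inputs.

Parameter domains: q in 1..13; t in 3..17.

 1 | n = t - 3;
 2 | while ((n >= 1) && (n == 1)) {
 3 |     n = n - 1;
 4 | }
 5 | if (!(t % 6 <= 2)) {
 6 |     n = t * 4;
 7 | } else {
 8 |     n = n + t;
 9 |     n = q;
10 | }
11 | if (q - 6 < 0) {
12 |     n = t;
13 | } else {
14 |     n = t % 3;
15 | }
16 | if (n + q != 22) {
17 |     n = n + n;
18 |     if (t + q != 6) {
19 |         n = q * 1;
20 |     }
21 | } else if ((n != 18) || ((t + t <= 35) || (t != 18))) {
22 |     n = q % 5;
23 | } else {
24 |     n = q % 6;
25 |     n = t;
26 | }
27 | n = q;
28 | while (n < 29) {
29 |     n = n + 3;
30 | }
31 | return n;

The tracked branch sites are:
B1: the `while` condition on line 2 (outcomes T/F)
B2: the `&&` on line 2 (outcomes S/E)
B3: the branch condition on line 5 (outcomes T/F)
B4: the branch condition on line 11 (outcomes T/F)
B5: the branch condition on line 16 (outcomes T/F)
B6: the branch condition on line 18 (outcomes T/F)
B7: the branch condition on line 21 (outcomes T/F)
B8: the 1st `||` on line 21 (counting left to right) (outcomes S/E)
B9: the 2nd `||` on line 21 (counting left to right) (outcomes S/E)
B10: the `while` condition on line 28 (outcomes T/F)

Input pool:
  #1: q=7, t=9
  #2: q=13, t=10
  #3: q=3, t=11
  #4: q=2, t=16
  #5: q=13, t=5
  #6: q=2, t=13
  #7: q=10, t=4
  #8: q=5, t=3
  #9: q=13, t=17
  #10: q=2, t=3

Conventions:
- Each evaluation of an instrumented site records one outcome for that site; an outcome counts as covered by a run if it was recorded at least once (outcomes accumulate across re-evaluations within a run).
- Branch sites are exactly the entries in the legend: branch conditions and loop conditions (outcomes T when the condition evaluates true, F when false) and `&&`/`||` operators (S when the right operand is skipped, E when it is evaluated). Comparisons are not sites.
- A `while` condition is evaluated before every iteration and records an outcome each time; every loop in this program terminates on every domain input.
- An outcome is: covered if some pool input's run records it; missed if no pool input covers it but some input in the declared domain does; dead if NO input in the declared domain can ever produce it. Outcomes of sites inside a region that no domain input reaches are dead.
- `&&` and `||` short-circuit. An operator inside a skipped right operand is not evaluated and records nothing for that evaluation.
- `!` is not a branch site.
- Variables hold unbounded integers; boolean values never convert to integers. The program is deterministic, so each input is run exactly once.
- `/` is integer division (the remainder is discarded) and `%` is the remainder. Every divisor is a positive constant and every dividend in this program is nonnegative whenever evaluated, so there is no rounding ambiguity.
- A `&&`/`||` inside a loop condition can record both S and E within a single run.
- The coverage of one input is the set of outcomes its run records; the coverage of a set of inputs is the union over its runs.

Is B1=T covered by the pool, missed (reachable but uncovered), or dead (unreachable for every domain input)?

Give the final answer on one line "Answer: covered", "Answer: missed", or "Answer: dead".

B1=T is recorded by pool input(s) 7 -> covered

Answer: covered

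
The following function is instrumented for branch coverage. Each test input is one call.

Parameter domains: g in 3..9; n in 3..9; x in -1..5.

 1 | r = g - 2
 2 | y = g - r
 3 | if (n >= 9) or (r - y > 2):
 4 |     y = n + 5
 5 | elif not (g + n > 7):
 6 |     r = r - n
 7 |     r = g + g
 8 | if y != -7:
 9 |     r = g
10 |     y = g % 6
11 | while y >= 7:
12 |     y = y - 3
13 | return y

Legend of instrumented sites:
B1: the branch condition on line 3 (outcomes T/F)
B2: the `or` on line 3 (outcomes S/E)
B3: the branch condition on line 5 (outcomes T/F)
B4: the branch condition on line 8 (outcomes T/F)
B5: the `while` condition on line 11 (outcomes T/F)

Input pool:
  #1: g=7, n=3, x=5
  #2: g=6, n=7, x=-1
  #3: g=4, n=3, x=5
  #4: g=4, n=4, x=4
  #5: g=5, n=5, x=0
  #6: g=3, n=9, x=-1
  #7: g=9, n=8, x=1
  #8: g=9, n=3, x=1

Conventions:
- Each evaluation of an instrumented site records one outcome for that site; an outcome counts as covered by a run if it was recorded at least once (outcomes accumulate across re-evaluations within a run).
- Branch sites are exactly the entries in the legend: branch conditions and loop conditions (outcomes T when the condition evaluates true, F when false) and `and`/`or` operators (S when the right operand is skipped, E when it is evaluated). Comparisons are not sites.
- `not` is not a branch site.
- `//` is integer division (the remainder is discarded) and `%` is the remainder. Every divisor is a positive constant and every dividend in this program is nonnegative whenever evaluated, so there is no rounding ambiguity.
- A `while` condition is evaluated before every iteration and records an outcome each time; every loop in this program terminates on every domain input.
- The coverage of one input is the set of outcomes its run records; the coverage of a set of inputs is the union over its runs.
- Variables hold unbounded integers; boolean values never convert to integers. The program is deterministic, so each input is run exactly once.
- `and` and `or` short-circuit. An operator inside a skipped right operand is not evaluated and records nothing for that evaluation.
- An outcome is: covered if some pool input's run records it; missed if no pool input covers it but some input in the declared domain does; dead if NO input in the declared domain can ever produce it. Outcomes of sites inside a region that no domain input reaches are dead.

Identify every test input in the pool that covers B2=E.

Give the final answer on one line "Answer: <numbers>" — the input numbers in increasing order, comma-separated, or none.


input #1 (g=7, n=3, x=5): hits B2=E
input #2 (g=6, n=7, x=-1): hits B2=E
input #3 (g=4, n=3, x=5): hits B2=E
input #4 (g=4, n=4, x=4): hits B2=E
input #5 (g=5, n=5, x=0): hits B2=E
input #6 (g=3, n=9, x=-1): never hits B2=E
input #7 (g=9, n=8, x=1): hits B2=E
input #8 (g=9, n=3, x=1): hits B2=E
Answer: 1, 2, 3, 4, 5, 7, 8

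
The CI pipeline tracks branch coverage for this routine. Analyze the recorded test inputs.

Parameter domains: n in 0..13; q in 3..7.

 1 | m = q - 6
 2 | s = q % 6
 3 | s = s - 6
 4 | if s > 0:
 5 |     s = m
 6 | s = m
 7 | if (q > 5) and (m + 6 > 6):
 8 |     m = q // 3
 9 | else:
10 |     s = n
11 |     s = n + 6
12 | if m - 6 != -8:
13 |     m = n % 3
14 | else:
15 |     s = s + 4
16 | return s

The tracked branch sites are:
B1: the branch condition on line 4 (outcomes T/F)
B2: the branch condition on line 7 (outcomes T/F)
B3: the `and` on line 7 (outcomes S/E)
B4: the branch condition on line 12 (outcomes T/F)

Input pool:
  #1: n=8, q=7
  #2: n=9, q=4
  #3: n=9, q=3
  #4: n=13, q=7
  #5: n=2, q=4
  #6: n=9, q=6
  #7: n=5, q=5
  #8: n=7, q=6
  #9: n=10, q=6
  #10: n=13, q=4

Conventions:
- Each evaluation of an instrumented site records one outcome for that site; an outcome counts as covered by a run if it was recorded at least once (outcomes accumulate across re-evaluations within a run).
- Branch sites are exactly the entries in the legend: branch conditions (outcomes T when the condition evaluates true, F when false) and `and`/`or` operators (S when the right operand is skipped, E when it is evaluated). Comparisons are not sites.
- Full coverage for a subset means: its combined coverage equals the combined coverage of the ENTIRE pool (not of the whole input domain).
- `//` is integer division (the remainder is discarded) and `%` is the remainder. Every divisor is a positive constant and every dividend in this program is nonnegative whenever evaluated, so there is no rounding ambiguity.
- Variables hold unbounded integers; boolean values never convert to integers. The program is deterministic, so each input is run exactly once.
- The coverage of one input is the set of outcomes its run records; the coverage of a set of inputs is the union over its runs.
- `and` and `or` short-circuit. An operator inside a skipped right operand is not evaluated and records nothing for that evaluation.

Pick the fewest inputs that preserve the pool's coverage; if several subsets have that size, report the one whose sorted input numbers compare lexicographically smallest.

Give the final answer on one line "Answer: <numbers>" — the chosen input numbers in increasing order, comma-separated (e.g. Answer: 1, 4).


input #1 (n=8, q=7): events B1->F, B3->E, B2->T, B4->T; covers B1=F, B2=T, B3=E, B4=T
input #2 (n=9, q=4): events B1->F, B3->S, B2->F, B4->F; covers B1=F, B2=F, B3=S, B4=F
input #3 (n=9, q=3): events B1->F, B3->S, B2->F, B4->T; covers B1=F, B2=F, B3=S, B4=T
input #4 (n=13, q=7): events B1->F, B3->E, B2->T, B4->T; covers B1=F, B2=T, B3=E, B4=T
input #5 (n=2, q=4): events B1->F, B3->S, B2->F, B4->F; covers B1=F, B2=F, B3=S, B4=F
input #6 (n=9, q=6): events B1->F, B3->E, B2->F, B4->T; covers B1=F, B2=F, B3=E, B4=T
input #7 (n=5, q=5): events B1->F, B3->S, B2->F, B4->T; covers B1=F, B2=F, B3=S, B4=T
input #8 (n=7, q=6): events B1->F, B3->E, B2->F, B4->T; covers B1=F, B2=F, B3=E, B4=T
input #9 (n=10, q=6): events B1->F, B3->E, B2->F, B4->T; covers B1=F, B2=F, B3=E, B4=T
input #10 (n=13, q=4): events B1->F, B3->S, B2->F, B4->F; covers B1=F, B2=F, B3=S, B4=F
the full pool covers 7 outcomes: B1=F, B2=T, B2=F, B3=S, B3=E, B4=T, B4=F
no size-1 subset reaches all 7 outcomes (best union: 4/7)
at size 2, {1, 2} reaches all 7 outcomes; every lexicographically earlier size-2 subset fails
Answer: 1, 2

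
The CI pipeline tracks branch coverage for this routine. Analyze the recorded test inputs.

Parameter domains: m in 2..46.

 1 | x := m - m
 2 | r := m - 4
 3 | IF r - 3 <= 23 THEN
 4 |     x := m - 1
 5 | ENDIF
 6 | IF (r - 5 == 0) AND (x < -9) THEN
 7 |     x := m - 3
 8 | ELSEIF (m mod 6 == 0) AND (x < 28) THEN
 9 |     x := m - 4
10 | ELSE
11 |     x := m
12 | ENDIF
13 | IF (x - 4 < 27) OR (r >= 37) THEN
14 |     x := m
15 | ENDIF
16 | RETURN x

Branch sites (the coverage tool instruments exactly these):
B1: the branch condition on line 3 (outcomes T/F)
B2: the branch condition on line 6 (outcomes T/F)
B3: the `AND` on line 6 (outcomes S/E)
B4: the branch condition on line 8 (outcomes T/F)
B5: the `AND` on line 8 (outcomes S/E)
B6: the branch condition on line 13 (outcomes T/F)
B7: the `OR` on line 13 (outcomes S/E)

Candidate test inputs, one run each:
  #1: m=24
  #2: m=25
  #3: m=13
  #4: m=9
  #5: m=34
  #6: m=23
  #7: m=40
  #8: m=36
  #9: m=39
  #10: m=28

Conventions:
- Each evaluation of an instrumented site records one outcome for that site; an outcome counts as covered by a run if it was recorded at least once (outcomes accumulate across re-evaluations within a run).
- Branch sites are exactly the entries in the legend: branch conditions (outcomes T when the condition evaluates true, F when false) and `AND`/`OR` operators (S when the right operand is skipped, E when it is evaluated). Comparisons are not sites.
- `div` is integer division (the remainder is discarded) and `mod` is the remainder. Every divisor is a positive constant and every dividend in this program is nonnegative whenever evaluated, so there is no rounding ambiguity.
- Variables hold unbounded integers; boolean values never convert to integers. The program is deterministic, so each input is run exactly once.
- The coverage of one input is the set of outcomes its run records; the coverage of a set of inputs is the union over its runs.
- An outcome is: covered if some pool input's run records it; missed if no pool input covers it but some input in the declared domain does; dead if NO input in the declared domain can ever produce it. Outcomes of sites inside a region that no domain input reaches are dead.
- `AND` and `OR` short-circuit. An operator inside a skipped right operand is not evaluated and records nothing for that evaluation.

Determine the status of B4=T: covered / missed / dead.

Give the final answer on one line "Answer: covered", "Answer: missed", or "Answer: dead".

B4=T is recorded by pool input(s) 1, 8 -> covered

Answer: covered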